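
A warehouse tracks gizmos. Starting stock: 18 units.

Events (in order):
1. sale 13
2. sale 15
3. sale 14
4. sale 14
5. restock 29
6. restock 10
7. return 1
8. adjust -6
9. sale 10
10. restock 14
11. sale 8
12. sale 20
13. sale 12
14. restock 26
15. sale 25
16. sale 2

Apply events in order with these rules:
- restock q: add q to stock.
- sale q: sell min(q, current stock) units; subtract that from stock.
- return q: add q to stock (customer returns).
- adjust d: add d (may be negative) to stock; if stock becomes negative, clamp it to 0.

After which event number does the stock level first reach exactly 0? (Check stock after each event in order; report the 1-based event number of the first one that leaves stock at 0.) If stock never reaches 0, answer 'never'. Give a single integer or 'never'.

Answer: 2

Derivation:
Processing events:
Start: stock = 18
  Event 1 (sale 13): sell min(13,18)=13. stock: 18 - 13 = 5. total_sold = 13
  Event 2 (sale 15): sell min(15,5)=5. stock: 5 - 5 = 0. total_sold = 18
  Event 3 (sale 14): sell min(14,0)=0. stock: 0 - 0 = 0. total_sold = 18
  Event 4 (sale 14): sell min(14,0)=0. stock: 0 - 0 = 0. total_sold = 18
  Event 5 (restock 29): 0 + 29 = 29
  Event 6 (restock 10): 29 + 10 = 39
  Event 7 (return 1): 39 + 1 = 40
  Event 8 (adjust -6): 40 + -6 = 34
  Event 9 (sale 10): sell min(10,34)=10. stock: 34 - 10 = 24. total_sold = 28
  Event 10 (restock 14): 24 + 14 = 38
  Event 11 (sale 8): sell min(8,38)=8. stock: 38 - 8 = 30. total_sold = 36
  Event 12 (sale 20): sell min(20,30)=20. stock: 30 - 20 = 10. total_sold = 56
  Event 13 (sale 12): sell min(12,10)=10. stock: 10 - 10 = 0. total_sold = 66
  Event 14 (restock 26): 0 + 26 = 26
  Event 15 (sale 25): sell min(25,26)=25. stock: 26 - 25 = 1. total_sold = 91
  Event 16 (sale 2): sell min(2,1)=1. stock: 1 - 1 = 0. total_sold = 92
Final: stock = 0, total_sold = 92

First zero at event 2.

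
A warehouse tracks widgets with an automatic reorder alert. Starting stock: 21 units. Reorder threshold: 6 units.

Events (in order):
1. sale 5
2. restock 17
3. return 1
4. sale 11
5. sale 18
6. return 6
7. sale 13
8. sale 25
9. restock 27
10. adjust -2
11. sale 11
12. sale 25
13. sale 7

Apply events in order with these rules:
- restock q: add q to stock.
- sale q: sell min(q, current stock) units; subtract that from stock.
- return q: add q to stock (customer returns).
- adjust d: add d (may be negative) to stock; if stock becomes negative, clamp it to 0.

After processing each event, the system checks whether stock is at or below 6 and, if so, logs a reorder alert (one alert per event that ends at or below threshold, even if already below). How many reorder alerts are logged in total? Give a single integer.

Answer: 5

Derivation:
Processing events:
Start: stock = 21
  Event 1 (sale 5): sell min(5,21)=5. stock: 21 - 5 = 16. total_sold = 5
  Event 2 (restock 17): 16 + 17 = 33
  Event 3 (return 1): 33 + 1 = 34
  Event 4 (sale 11): sell min(11,34)=11. stock: 34 - 11 = 23. total_sold = 16
  Event 5 (sale 18): sell min(18,23)=18. stock: 23 - 18 = 5. total_sold = 34
  Event 6 (return 6): 5 + 6 = 11
  Event 7 (sale 13): sell min(13,11)=11. stock: 11 - 11 = 0. total_sold = 45
  Event 8 (sale 25): sell min(25,0)=0. stock: 0 - 0 = 0. total_sold = 45
  Event 9 (restock 27): 0 + 27 = 27
  Event 10 (adjust -2): 27 + -2 = 25
  Event 11 (sale 11): sell min(11,25)=11. stock: 25 - 11 = 14. total_sold = 56
  Event 12 (sale 25): sell min(25,14)=14. stock: 14 - 14 = 0. total_sold = 70
  Event 13 (sale 7): sell min(7,0)=0. stock: 0 - 0 = 0. total_sold = 70
Final: stock = 0, total_sold = 70

Checking against threshold 6:
  After event 1: stock=16 > 6
  After event 2: stock=33 > 6
  After event 3: stock=34 > 6
  After event 4: stock=23 > 6
  After event 5: stock=5 <= 6 -> ALERT
  After event 6: stock=11 > 6
  After event 7: stock=0 <= 6 -> ALERT
  After event 8: stock=0 <= 6 -> ALERT
  After event 9: stock=27 > 6
  After event 10: stock=25 > 6
  After event 11: stock=14 > 6
  After event 12: stock=0 <= 6 -> ALERT
  After event 13: stock=0 <= 6 -> ALERT
Alert events: [5, 7, 8, 12, 13]. Count = 5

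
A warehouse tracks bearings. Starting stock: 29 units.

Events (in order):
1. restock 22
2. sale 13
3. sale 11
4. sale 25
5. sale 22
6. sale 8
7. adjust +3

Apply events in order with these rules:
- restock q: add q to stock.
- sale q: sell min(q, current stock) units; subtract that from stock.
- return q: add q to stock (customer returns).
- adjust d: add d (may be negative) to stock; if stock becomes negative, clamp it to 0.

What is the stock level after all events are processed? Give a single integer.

Processing events:
Start: stock = 29
  Event 1 (restock 22): 29 + 22 = 51
  Event 2 (sale 13): sell min(13,51)=13. stock: 51 - 13 = 38. total_sold = 13
  Event 3 (sale 11): sell min(11,38)=11. stock: 38 - 11 = 27. total_sold = 24
  Event 4 (sale 25): sell min(25,27)=25. stock: 27 - 25 = 2. total_sold = 49
  Event 5 (sale 22): sell min(22,2)=2. stock: 2 - 2 = 0. total_sold = 51
  Event 6 (sale 8): sell min(8,0)=0. stock: 0 - 0 = 0. total_sold = 51
  Event 7 (adjust +3): 0 + 3 = 3
Final: stock = 3, total_sold = 51

Answer: 3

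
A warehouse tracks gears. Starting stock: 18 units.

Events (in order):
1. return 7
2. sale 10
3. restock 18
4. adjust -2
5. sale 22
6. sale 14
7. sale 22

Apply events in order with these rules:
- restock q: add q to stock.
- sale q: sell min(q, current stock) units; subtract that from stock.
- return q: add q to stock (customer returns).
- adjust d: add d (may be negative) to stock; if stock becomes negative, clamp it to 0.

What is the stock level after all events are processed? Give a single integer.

Processing events:
Start: stock = 18
  Event 1 (return 7): 18 + 7 = 25
  Event 2 (sale 10): sell min(10,25)=10. stock: 25 - 10 = 15. total_sold = 10
  Event 3 (restock 18): 15 + 18 = 33
  Event 4 (adjust -2): 33 + -2 = 31
  Event 5 (sale 22): sell min(22,31)=22. stock: 31 - 22 = 9. total_sold = 32
  Event 6 (sale 14): sell min(14,9)=9. stock: 9 - 9 = 0. total_sold = 41
  Event 7 (sale 22): sell min(22,0)=0. stock: 0 - 0 = 0. total_sold = 41
Final: stock = 0, total_sold = 41

Answer: 0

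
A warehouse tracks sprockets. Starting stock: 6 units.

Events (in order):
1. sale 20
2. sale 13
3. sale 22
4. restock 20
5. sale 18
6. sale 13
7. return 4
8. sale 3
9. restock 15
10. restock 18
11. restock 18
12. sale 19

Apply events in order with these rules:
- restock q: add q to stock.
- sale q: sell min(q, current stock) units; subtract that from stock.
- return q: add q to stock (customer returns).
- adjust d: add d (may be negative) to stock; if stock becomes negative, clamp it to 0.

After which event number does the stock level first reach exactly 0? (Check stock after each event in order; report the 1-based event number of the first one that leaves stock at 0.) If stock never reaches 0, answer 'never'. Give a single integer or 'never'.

Answer: 1

Derivation:
Processing events:
Start: stock = 6
  Event 1 (sale 20): sell min(20,6)=6. stock: 6 - 6 = 0. total_sold = 6
  Event 2 (sale 13): sell min(13,0)=0. stock: 0 - 0 = 0. total_sold = 6
  Event 3 (sale 22): sell min(22,0)=0. stock: 0 - 0 = 0. total_sold = 6
  Event 4 (restock 20): 0 + 20 = 20
  Event 5 (sale 18): sell min(18,20)=18. stock: 20 - 18 = 2. total_sold = 24
  Event 6 (sale 13): sell min(13,2)=2. stock: 2 - 2 = 0. total_sold = 26
  Event 7 (return 4): 0 + 4 = 4
  Event 8 (sale 3): sell min(3,4)=3. stock: 4 - 3 = 1. total_sold = 29
  Event 9 (restock 15): 1 + 15 = 16
  Event 10 (restock 18): 16 + 18 = 34
  Event 11 (restock 18): 34 + 18 = 52
  Event 12 (sale 19): sell min(19,52)=19. stock: 52 - 19 = 33. total_sold = 48
Final: stock = 33, total_sold = 48

First zero at event 1.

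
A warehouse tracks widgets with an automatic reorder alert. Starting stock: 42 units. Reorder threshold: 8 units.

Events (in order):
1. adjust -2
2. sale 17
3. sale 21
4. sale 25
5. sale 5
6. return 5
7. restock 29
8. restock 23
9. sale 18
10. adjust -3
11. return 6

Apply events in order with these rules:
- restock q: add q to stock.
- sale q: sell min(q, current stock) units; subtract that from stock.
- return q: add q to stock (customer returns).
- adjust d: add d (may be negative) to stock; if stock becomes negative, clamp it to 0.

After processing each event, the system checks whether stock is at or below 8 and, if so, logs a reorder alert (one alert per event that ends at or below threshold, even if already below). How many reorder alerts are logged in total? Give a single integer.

Processing events:
Start: stock = 42
  Event 1 (adjust -2): 42 + -2 = 40
  Event 2 (sale 17): sell min(17,40)=17. stock: 40 - 17 = 23. total_sold = 17
  Event 3 (sale 21): sell min(21,23)=21. stock: 23 - 21 = 2. total_sold = 38
  Event 4 (sale 25): sell min(25,2)=2. stock: 2 - 2 = 0. total_sold = 40
  Event 5 (sale 5): sell min(5,0)=0. stock: 0 - 0 = 0. total_sold = 40
  Event 6 (return 5): 0 + 5 = 5
  Event 7 (restock 29): 5 + 29 = 34
  Event 8 (restock 23): 34 + 23 = 57
  Event 9 (sale 18): sell min(18,57)=18. stock: 57 - 18 = 39. total_sold = 58
  Event 10 (adjust -3): 39 + -3 = 36
  Event 11 (return 6): 36 + 6 = 42
Final: stock = 42, total_sold = 58

Checking against threshold 8:
  After event 1: stock=40 > 8
  After event 2: stock=23 > 8
  After event 3: stock=2 <= 8 -> ALERT
  After event 4: stock=0 <= 8 -> ALERT
  After event 5: stock=0 <= 8 -> ALERT
  After event 6: stock=5 <= 8 -> ALERT
  After event 7: stock=34 > 8
  After event 8: stock=57 > 8
  After event 9: stock=39 > 8
  After event 10: stock=36 > 8
  After event 11: stock=42 > 8
Alert events: [3, 4, 5, 6]. Count = 4

Answer: 4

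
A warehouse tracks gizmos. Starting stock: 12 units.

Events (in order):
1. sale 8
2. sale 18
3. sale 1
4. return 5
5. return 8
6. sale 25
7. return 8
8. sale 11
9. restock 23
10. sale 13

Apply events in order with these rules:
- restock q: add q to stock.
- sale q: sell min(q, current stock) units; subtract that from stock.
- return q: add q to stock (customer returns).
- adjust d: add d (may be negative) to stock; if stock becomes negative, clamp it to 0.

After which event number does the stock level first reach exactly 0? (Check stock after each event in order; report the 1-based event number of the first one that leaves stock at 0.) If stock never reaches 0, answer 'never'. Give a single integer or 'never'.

Processing events:
Start: stock = 12
  Event 1 (sale 8): sell min(8,12)=8. stock: 12 - 8 = 4. total_sold = 8
  Event 2 (sale 18): sell min(18,4)=4. stock: 4 - 4 = 0. total_sold = 12
  Event 3 (sale 1): sell min(1,0)=0. stock: 0 - 0 = 0. total_sold = 12
  Event 4 (return 5): 0 + 5 = 5
  Event 5 (return 8): 5 + 8 = 13
  Event 6 (sale 25): sell min(25,13)=13. stock: 13 - 13 = 0. total_sold = 25
  Event 7 (return 8): 0 + 8 = 8
  Event 8 (sale 11): sell min(11,8)=8. stock: 8 - 8 = 0. total_sold = 33
  Event 9 (restock 23): 0 + 23 = 23
  Event 10 (sale 13): sell min(13,23)=13. stock: 23 - 13 = 10. total_sold = 46
Final: stock = 10, total_sold = 46

First zero at event 2.

Answer: 2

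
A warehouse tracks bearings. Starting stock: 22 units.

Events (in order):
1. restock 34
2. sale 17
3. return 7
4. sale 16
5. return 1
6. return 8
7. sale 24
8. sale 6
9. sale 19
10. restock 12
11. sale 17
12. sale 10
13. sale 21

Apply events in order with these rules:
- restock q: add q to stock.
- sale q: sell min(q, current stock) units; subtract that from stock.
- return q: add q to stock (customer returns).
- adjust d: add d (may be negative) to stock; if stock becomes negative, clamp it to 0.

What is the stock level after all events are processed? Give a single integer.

Answer: 0

Derivation:
Processing events:
Start: stock = 22
  Event 1 (restock 34): 22 + 34 = 56
  Event 2 (sale 17): sell min(17,56)=17. stock: 56 - 17 = 39. total_sold = 17
  Event 3 (return 7): 39 + 7 = 46
  Event 4 (sale 16): sell min(16,46)=16. stock: 46 - 16 = 30. total_sold = 33
  Event 5 (return 1): 30 + 1 = 31
  Event 6 (return 8): 31 + 8 = 39
  Event 7 (sale 24): sell min(24,39)=24. stock: 39 - 24 = 15. total_sold = 57
  Event 8 (sale 6): sell min(6,15)=6. stock: 15 - 6 = 9. total_sold = 63
  Event 9 (sale 19): sell min(19,9)=9. stock: 9 - 9 = 0. total_sold = 72
  Event 10 (restock 12): 0 + 12 = 12
  Event 11 (sale 17): sell min(17,12)=12. stock: 12 - 12 = 0. total_sold = 84
  Event 12 (sale 10): sell min(10,0)=0. stock: 0 - 0 = 0. total_sold = 84
  Event 13 (sale 21): sell min(21,0)=0. stock: 0 - 0 = 0. total_sold = 84
Final: stock = 0, total_sold = 84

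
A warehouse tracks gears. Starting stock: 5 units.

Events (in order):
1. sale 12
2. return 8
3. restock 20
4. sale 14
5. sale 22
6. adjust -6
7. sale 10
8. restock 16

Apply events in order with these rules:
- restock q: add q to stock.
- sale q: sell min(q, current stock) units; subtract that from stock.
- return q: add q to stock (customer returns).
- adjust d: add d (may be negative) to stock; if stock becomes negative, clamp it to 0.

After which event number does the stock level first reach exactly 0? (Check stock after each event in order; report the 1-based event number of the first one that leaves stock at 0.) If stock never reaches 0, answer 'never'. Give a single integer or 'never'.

Processing events:
Start: stock = 5
  Event 1 (sale 12): sell min(12,5)=5. stock: 5 - 5 = 0. total_sold = 5
  Event 2 (return 8): 0 + 8 = 8
  Event 3 (restock 20): 8 + 20 = 28
  Event 4 (sale 14): sell min(14,28)=14. stock: 28 - 14 = 14. total_sold = 19
  Event 5 (sale 22): sell min(22,14)=14. stock: 14 - 14 = 0. total_sold = 33
  Event 6 (adjust -6): 0 + -6 = 0 (clamped to 0)
  Event 7 (sale 10): sell min(10,0)=0. stock: 0 - 0 = 0. total_sold = 33
  Event 8 (restock 16): 0 + 16 = 16
Final: stock = 16, total_sold = 33

First zero at event 1.

Answer: 1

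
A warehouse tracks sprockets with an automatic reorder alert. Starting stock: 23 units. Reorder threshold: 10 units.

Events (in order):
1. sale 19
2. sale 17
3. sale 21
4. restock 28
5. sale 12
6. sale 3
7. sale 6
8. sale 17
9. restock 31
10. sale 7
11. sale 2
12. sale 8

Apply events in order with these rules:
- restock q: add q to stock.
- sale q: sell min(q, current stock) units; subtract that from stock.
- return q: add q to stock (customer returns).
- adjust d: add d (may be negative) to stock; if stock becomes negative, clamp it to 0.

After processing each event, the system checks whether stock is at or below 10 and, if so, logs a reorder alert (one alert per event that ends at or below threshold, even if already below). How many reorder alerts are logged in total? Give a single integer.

Answer: 5

Derivation:
Processing events:
Start: stock = 23
  Event 1 (sale 19): sell min(19,23)=19. stock: 23 - 19 = 4. total_sold = 19
  Event 2 (sale 17): sell min(17,4)=4. stock: 4 - 4 = 0. total_sold = 23
  Event 3 (sale 21): sell min(21,0)=0. stock: 0 - 0 = 0. total_sold = 23
  Event 4 (restock 28): 0 + 28 = 28
  Event 5 (sale 12): sell min(12,28)=12. stock: 28 - 12 = 16. total_sold = 35
  Event 6 (sale 3): sell min(3,16)=3. stock: 16 - 3 = 13. total_sold = 38
  Event 7 (sale 6): sell min(6,13)=6. stock: 13 - 6 = 7. total_sold = 44
  Event 8 (sale 17): sell min(17,7)=7. stock: 7 - 7 = 0. total_sold = 51
  Event 9 (restock 31): 0 + 31 = 31
  Event 10 (sale 7): sell min(7,31)=7. stock: 31 - 7 = 24. total_sold = 58
  Event 11 (sale 2): sell min(2,24)=2. stock: 24 - 2 = 22. total_sold = 60
  Event 12 (sale 8): sell min(8,22)=8. stock: 22 - 8 = 14. total_sold = 68
Final: stock = 14, total_sold = 68

Checking against threshold 10:
  After event 1: stock=4 <= 10 -> ALERT
  After event 2: stock=0 <= 10 -> ALERT
  After event 3: stock=0 <= 10 -> ALERT
  After event 4: stock=28 > 10
  After event 5: stock=16 > 10
  After event 6: stock=13 > 10
  After event 7: stock=7 <= 10 -> ALERT
  After event 8: stock=0 <= 10 -> ALERT
  After event 9: stock=31 > 10
  After event 10: stock=24 > 10
  After event 11: stock=22 > 10
  After event 12: stock=14 > 10
Alert events: [1, 2, 3, 7, 8]. Count = 5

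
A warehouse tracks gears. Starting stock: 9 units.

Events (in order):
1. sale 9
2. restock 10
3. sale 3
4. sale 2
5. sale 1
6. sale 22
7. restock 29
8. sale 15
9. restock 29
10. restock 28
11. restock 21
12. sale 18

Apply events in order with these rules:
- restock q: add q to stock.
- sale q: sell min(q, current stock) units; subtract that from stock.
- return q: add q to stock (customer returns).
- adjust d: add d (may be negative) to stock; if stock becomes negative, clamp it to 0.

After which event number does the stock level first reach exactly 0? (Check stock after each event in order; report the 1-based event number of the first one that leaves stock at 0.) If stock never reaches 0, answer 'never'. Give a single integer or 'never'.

Processing events:
Start: stock = 9
  Event 1 (sale 9): sell min(9,9)=9. stock: 9 - 9 = 0. total_sold = 9
  Event 2 (restock 10): 0 + 10 = 10
  Event 3 (sale 3): sell min(3,10)=3. stock: 10 - 3 = 7. total_sold = 12
  Event 4 (sale 2): sell min(2,7)=2. stock: 7 - 2 = 5. total_sold = 14
  Event 5 (sale 1): sell min(1,5)=1. stock: 5 - 1 = 4. total_sold = 15
  Event 6 (sale 22): sell min(22,4)=4. stock: 4 - 4 = 0. total_sold = 19
  Event 7 (restock 29): 0 + 29 = 29
  Event 8 (sale 15): sell min(15,29)=15. stock: 29 - 15 = 14. total_sold = 34
  Event 9 (restock 29): 14 + 29 = 43
  Event 10 (restock 28): 43 + 28 = 71
  Event 11 (restock 21): 71 + 21 = 92
  Event 12 (sale 18): sell min(18,92)=18. stock: 92 - 18 = 74. total_sold = 52
Final: stock = 74, total_sold = 52

First zero at event 1.

Answer: 1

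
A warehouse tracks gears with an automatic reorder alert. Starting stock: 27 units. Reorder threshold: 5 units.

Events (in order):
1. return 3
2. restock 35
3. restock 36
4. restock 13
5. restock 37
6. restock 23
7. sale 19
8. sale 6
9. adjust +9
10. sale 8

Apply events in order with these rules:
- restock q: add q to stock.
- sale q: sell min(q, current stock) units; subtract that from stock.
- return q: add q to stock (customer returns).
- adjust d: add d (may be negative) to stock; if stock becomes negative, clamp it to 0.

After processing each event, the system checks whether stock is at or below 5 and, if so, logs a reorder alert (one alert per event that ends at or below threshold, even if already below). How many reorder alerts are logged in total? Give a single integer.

Answer: 0

Derivation:
Processing events:
Start: stock = 27
  Event 1 (return 3): 27 + 3 = 30
  Event 2 (restock 35): 30 + 35 = 65
  Event 3 (restock 36): 65 + 36 = 101
  Event 4 (restock 13): 101 + 13 = 114
  Event 5 (restock 37): 114 + 37 = 151
  Event 6 (restock 23): 151 + 23 = 174
  Event 7 (sale 19): sell min(19,174)=19. stock: 174 - 19 = 155. total_sold = 19
  Event 8 (sale 6): sell min(6,155)=6. stock: 155 - 6 = 149. total_sold = 25
  Event 9 (adjust +9): 149 + 9 = 158
  Event 10 (sale 8): sell min(8,158)=8. stock: 158 - 8 = 150. total_sold = 33
Final: stock = 150, total_sold = 33

Checking against threshold 5:
  After event 1: stock=30 > 5
  After event 2: stock=65 > 5
  After event 3: stock=101 > 5
  After event 4: stock=114 > 5
  After event 5: stock=151 > 5
  After event 6: stock=174 > 5
  After event 7: stock=155 > 5
  After event 8: stock=149 > 5
  After event 9: stock=158 > 5
  After event 10: stock=150 > 5
Alert events: []. Count = 0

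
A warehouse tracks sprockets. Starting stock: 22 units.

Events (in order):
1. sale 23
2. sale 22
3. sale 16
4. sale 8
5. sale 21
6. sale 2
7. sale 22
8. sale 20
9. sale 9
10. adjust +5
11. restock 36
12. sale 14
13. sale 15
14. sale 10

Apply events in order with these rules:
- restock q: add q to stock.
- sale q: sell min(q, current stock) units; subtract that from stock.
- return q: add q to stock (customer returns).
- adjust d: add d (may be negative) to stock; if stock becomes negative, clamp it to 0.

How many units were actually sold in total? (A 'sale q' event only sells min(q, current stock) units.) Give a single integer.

Answer: 61

Derivation:
Processing events:
Start: stock = 22
  Event 1 (sale 23): sell min(23,22)=22. stock: 22 - 22 = 0. total_sold = 22
  Event 2 (sale 22): sell min(22,0)=0. stock: 0 - 0 = 0. total_sold = 22
  Event 3 (sale 16): sell min(16,0)=0. stock: 0 - 0 = 0. total_sold = 22
  Event 4 (sale 8): sell min(8,0)=0. stock: 0 - 0 = 0. total_sold = 22
  Event 5 (sale 21): sell min(21,0)=0. stock: 0 - 0 = 0. total_sold = 22
  Event 6 (sale 2): sell min(2,0)=0. stock: 0 - 0 = 0. total_sold = 22
  Event 7 (sale 22): sell min(22,0)=0. stock: 0 - 0 = 0. total_sold = 22
  Event 8 (sale 20): sell min(20,0)=0. stock: 0 - 0 = 0. total_sold = 22
  Event 9 (sale 9): sell min(9,0)=0. stock: 0 - 0 = 0. total_sold = 22
  Event 10 (adjust +5): 0 + 5 = 5
  Event 11 (restock 36): 5 + 36 = 41
  Event 12 (sale 14): sell min(14,41)=14. stock: 41 - 14 = 27. total_sold = 36
  Event 13 (sale 15): sell min(15,27)=15. stock: 27 - 15 = 12. total_sold = 51
  Event 14 (sale 10): sell min(10,12)=10. stock: 12 - 10 = 2. total_sold = 61
Final: stock = 2, total_sold = 61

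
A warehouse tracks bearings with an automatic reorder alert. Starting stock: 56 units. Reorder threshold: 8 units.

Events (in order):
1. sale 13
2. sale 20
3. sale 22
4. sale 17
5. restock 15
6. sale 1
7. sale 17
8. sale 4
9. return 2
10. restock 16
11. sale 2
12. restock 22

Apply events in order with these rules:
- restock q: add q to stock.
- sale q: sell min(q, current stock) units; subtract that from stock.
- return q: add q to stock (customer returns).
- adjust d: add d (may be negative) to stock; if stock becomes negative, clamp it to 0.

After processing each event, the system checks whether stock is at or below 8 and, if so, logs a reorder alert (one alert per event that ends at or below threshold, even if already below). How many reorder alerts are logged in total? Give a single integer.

Answer: 5

Derivation:
Processing events:
Start: stock = 56
  Event 1 (sale 13): sell min(13,56)=13. stock: 56 - 13 = 43. total_sold = 13
  Event 2 (sale 20): sell min(20,43)=20. stock: 43 - 20 = 23. total_sold = 33
  Event 3 (sale 22): sell min(22,23)=22. stock: 23 - 22 = 1. total_sold = 55
  Event 4 (sale 17): sell min(17,1)=1. stock: 1 - 1 = 0. total_sold = 56
  Event 5 (restock 15): 0 + 15 = 15
  Event 6 (sale 1): sell min(1,15)=1. stock: 15 - 1 = 14. total_sold = 57
  Event 7 (sale 17): sell min(17,14)=14. stock: 14 - 14 = 0. total_sold = 71
  Event 8 (sale 4): sell min(4,0)=0. stock: 0 - 0 = 0. total_sold = 71
  Event 9 (return 2): 0 + 2 = 2
  Event 10 (restock 16): 2 + 16 = 18
  Event 11 (sale 2): sell min(2,18)=2. stock: 18 - 2 = 16. total_sold = 73
  Event 12 (restock 22): 16 + 22 = 38
Final: stock = 38, total_sold = 73

Checking against threshold 8:
  After event 1: stock=43 > 8
  After event 2: stock=23 > 8
  After event 3: stock=1 <= 8 -> ALERT
  After event 4: stock=0 <= 8 -> ALERT
  After event 5: stock=15 > 8
  After event 6: stock=14 > 8
  After event 7: stock=0 <= 8 -> ALERT
  After event 8: stock=0 <= 8 -> ALERT
  After event 9: stock=2 <= 8 -> ALERT
  After event 10: stock=18 > 8
  After event 11: stock=16 > 8
  After event 12: stock=38 > 8
Alert events: [3, 4, 7, 8, 9]. Count = 5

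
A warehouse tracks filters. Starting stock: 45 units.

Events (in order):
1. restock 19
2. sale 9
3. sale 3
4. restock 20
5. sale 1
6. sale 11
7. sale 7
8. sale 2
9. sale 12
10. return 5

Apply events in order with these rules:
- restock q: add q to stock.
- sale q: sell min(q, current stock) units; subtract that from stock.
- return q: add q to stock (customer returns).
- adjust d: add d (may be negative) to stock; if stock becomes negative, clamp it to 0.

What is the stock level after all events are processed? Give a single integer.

Answer: 44

Derivation:
Processing events:
Start: stock = 45
  Event 1 (restock 19): 45 + 19 = 64
  Event 2 (sale 9): sell min(9,64)=9. stock: 64 - 9 = 55. total_sold = 9
  Event 3 (sale 3): sell min(3,55)=3. stock: 55 - 3 = 52. total_sold = 12
  Event 4 (restock 20): 52 + 20 = 72
  Event 5 (sale 1): sell min(1,72)=1. stock: 72 - 1 = 71. total_sold = 13
  Event 6 (sale 11): sell min(11,71)=11. stock: 71 - 11 = 60. total_sold = 24
  Event 7 (sale 7): sell min(7,60)=7. stock: 60 - 7 = 53. total_sold = 31
  Event 8 (sale 2): sell min(2,53)=2. stock: 53 - 2 = 51. total_sold = 33
  Event 9 (sale 12): sell min(12,51)=12. stock: 51 - 12 = 39. total_sold = 45
  Event 10 (return 5): 39 + 5 = 44
Final: stock = 44, total_sold = 45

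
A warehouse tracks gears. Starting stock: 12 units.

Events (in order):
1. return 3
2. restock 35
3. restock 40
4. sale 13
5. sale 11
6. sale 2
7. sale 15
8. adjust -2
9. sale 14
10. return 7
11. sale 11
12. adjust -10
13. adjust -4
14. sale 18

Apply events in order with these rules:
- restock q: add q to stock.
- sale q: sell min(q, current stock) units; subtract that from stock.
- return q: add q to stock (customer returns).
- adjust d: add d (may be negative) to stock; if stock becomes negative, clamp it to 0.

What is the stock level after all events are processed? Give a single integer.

Processing events:
Start: stock = 12
  Event 1 (return 3): 12 + 3 = 15
  Event 2 (restock 35): 15 + 35 = 50
  Event 3 (restock 40): 50 + 40 = 90
  Event 4 (sale 13): sell min(13,90)=13. stock: 90 - 13 = 77. total_sold = 13
  Event 5 (sale 11): sell min(11,77)=11. stock: 77 - 11 = 66. total_sold = 24
  Event 6 (sale 2): sell min(2,66)=2. stock: 66 - 2 = 64. total_sold = 26
  Event 7 (sale 15): sell min(15,64)=15. stock: 64 - 15 = 49. total_sold = 41
  Event 8 (adjust -2): 49 + -2 = 47
  Event 9 (sale 14): sell min(14,47)=14. stock: 47 - 14 = 33. total_sold = 55
  Event 10 (return 7): 33 + 7 = 40
  Event 11 (sale 11): sell min(11,40)=11. stock: 40 - 11 = 29. total_sold = 66
  Event 12 (adjust -10): 29 + -10 = 19
  Event 13 (adjust -4): 19 + -4 = 15
  Event 14 (sale 18): sell min(18,15)=15. stock: 15 - 15 = 0. total_sold = 81
Final: stock = 0, total_sold = 81

Answer: 0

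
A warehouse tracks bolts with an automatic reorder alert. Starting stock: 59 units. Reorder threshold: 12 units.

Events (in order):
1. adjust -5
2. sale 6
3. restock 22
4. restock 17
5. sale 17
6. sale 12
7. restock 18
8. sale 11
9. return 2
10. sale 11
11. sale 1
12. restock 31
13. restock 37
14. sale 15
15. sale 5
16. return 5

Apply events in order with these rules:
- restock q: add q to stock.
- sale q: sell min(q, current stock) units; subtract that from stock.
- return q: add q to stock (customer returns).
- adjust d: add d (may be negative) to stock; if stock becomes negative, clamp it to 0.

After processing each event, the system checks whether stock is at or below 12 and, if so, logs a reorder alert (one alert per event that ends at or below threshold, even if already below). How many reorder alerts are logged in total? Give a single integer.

Processing events:
Start: stock = 59
  Event 1 (adjust -5): 59 + -5 = 54
  Event 2 (sale 6): sell min(6,54)=6. stock: 54 - 6 = 48. total_sold = 6
  Event 3 (restock 22): 48 + 22 = 70
  Event 4 (restock 17): 70 + 17 = 87
  Event 5 (sale 17): sell min(17,87)=17. stock: 87 - 17 = 70. total_sold = 23
  Event 6 (sale 12): sell min(12,70)=12. stock: 70 - 12 = 58. total_sold = 35
  Event 7 (restock 18): 58 + 18 = 76
  Event 8 (sale 11): sell min(11,76)=11. stock: 76 - 11 = 65. total_sold = 46
  Event 9 (return 2): 65 + 2 = 67
  Event 10 (sale 11): sell min(11,67)=11. stock: 67 - 11 = 56. total_sold = 57
  Event 11 (sale 1): sell min(1,56)=1. stock: 56 - 1 = 55. total_sold = 58
  Event 12 (restock 31): 55 + 31 = 86
  Event 13 (restock 37): 86 + 37 = 123
  Event 14 (sale 15): sell min(15,123)=15. stock: 123 - 15 = 108. total_sold = 73
  Event 15 (sale 5): sell min(5,108)=5. stock: 108 - 5 = 103. total_sold = 78
  Event 16 (return 5): 103 + 5 = 108
Final: stock = 108, total_sold = 78

Checking against threshold 12:
  After event 1: stock=54 > 12
  After event 2: stock=48 > 12
  After event 3: stock=70 > 12
  After event 4: stock=87 > 12
  After event 5: stock=70 > 12
  After event 6: stock=58 > 12
  After event 7: stock=76 > 12
  After event 8: stock=65 > 12
  After event 9: stock=67 > 12
  After event 10: stock=56 > 12
  After event 11: stock=55 > 12
  After event 12: stock=86 > 12
  After event 13: stock=123 > 12
  After event 14: stock=108 > 12
  After event 15: stock=103 > 12
  After event 16: stock=108 > 12
Alert events: []. Count = 0

Answer: 0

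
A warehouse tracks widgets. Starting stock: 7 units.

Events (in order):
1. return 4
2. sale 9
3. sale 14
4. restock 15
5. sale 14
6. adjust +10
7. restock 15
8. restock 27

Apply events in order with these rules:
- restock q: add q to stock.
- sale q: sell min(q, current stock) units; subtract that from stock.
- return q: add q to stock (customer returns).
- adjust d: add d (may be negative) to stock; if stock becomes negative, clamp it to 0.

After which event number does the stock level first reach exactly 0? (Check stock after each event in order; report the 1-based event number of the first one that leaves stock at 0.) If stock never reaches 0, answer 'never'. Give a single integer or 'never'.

Processing events:
Start: stock = 7
  Event 1 (return 4): 7 + 4 = 11
  Event 2 (sale 9): sell min(9,11)=9. stock: 11 - 9 = 2. total_sold = 9
  Event 3 (sale 14): sell min(14,2)=2. stock: 2 - 2 = 0. total_sold = 11
  Event 4 (restock 15): 0 + 15 = 15
  Event 5 (sale 14): sell min(14,15)=14. stock: 15 - 14 = 1. total_sold = 25
  Event 6 (adjust +10): 1 + 10 = 11
  Event 7 (restock 15): 11 + 15 = 26
  Event 8 (restock 27): 26 + 27 = 53
Final: stock = 53, total_sold = 25

First zero at event 3.

Answer: 3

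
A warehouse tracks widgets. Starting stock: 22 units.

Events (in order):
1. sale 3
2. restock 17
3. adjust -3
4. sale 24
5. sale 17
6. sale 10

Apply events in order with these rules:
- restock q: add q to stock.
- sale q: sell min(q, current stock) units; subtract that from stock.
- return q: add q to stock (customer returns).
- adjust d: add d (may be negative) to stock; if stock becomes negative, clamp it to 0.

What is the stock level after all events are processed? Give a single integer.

Answer: 0

Derivation:
Processing events:
Start: stock = 22
  Event 1 (sale 3): sell min(3,22)=3. stock: 22 - 3 = 19. total_sold = 3
  Event 2 (restock 17): 19 + 17 = 36
  Event 3 (adjust -3): 36 + -3 = 33
  Event 4 (sale 24): sell min(24,33)=24. stock: 33 - 24 = 9. total_sold = 27
  Event 5 (sale 17): sell min(17,9)=9. stock: 9 - 9 = 0. total_sold = 36
  Event 6 (sale 10): sell min(10,0)=0. stock: 0 - 0 = 0. total_sold = 36
Final: stock = 0, total_sold = 36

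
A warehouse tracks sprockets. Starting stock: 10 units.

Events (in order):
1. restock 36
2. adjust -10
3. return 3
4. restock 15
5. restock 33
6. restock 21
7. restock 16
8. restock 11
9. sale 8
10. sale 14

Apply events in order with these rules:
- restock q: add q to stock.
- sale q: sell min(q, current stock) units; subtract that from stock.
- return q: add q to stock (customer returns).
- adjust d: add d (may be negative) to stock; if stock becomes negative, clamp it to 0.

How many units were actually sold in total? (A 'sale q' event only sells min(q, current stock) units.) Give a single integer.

Processing events:
Start: stock = 10
  Event 1 (restock 36): 10 + 36 = 46
  Event 2 (adjust -10): 46 + -10 = 36
  Event 3 (return 3): 36 + 3 = 39
  Event 4 (restock 15): 39 + 15 = 54
  Event 5 (restock 33): 54 + 33 = 87
  Event 6 (restock 21): 87 + 21 = 108
  Event 7 (restock 16): 108 + 16 = 124
  Event 8 (restock 11): 124 + 11 = 135
  Event 9 (sale 8): sell min(8,135)=8. stock: 135 - 8 = 127. total_sold = 8
  Event 10 (sale 14): sell min(14,127)=14. stock: 127 - 14 = 113. total_sold = 22
Final: stock = 113, total_sold = 22

Answer: 22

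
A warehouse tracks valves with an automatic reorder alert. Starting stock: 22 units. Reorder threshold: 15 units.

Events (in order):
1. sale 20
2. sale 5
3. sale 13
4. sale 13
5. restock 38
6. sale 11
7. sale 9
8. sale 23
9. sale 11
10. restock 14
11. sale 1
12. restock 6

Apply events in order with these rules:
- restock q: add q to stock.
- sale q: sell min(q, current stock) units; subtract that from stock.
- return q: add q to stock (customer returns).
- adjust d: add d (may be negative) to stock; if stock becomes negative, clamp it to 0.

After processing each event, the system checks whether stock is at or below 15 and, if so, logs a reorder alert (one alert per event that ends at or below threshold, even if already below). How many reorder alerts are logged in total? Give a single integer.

Answer: 8

Derivation:
Processing events:
Start: stock = 22
  Event 1 (sale 20): sell min(20,22)=20. stock: 22 - 20 = 2. total_sold = 20
  Event 2 (sale 5): sell min(5,2)=2. stock: 2 - 2 = 0. total_sold = 22
  Event 3 (sale 13): sell min(13,0)=0. stock: 0 - 0 = 0. total_sold = 22
  Event 4 (sale 13): sell min(13,0)=0. stock: 0 - 0 = 0. total_sold = 22
  Event 5 (restock 38): 0 + 38 = 38
  Event 6 (sale 11): sell min(11,38)=11. stock: 38 - 11 = 27. total_sold = 33
  Event 7 (sale 9): sell min(9,27)=9. stock: 27 - 9 = 18. total_sold = 42
  Event 8 (sale 23): sell min(23,18)=18. stock: 18 - 18 = 0. total_sold = 60
  Event 9 (sale 11): sell min(11,0)=0. stock: 0 - 0 = 0. total_sold = 60
  Event 10 (restock 14): 0 + 14 = 14
  Event 11 (sale 1): sell min(1,14)=1. stock: 14 - 1 = 13. total_sold = 61
  Event 12 (restock 6): 13 + 6 = 19
Final: stock = 19, total_sold = 61

Checking against threshold 15:
  After event 1: stock=2 <= 15 -> ALERT
  After event 2: stock=0 <= 15 -> ALERT
  After event 3: stock=0 <= 15 -> ALERT
  After event 4: stock=0 <= 15 -> ALERT
  After event 5: stock=38 > 15
  After event 6: stock=27 > 15
  After event 7: stock=18 > 15
  After event 8: stock=0 <= 15 -> ALERT
  After event 9: stock=0 <= 15 -> ALERT
  After event 10: stock=14 <= 15 -> ALERT
  After event 11: stock=13 <= 15 -> ALERT
  After event 12: stock=19 > 15
Alert events: [1, 2, 3, 4, 8, 9, 10, 11]. Count = 8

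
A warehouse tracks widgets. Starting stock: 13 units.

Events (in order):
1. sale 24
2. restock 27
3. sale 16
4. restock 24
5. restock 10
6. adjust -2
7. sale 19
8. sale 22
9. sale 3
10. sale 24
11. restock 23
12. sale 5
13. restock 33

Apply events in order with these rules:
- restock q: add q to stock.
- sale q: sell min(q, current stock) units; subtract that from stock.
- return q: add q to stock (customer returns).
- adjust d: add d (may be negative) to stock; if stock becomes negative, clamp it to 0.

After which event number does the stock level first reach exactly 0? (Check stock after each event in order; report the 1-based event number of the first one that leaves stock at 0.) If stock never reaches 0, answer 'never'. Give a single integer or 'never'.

Answer: 1

Derivation:
Processing events:
Start: stock = 13
  Event 1 (sale 24): sell min(24,13)=13. stock: 13 - 13 = 0. total_sold = 13
  Event 2 (restock 27): 0 + 27 = 27
  Event 3 (sale 16): sell min(16,27)=16. stock: 27 - 16 = 11. total_sold = 29
  Event 4 (restock 24): 11 + 24 = 35
  Event 5 (restock 10): 35 + 10 = 45
  Event 6 (adjust -2): 45 + -2 = 43
  Event 7 (sale 19): sell min(19,43)=19. stock: 43 - 19 = 24. total_sold = 48
  Event 8 (sale 22): sell min(22,24)=22. stock: 24 - 22 = 2. total_sold = 70
  Event 9 (sale 3): sell min(3,2)=2. stock: 2 - 2 = 0. total_sold = 72
  Event 10 (sale 24): sell min(24,0)=0. stock: 0 - 0 = 0. total_sold = 72
  Event 11 (restock 23): 0 + 23 = 23
  Event 12 (sale 5): sell min(5,23)=5. stock: 23 - 5 = 18. total_sold = 77
  Event 13 (restock 33): 18 + 33 = 51
Final: stock = 51, total_sold = 77

First zero at event 1.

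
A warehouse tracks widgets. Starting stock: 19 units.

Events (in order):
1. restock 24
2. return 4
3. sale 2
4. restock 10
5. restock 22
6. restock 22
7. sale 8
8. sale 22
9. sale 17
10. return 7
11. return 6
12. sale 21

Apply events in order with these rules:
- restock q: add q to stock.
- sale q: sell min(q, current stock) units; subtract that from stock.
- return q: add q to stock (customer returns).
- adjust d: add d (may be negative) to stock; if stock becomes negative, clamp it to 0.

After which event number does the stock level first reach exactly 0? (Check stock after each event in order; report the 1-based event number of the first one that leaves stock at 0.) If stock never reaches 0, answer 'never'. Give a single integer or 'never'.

Answer: never

Derivation:
Processing events:
Start: stock = 19
  Event 1 (restock 24): 19 + 24 = 43
  Event 2 (return 4): 43 + 4 = 47
  Event 3 (sale 2): sell min(2,47)=2. stock: 47 - 2 = 45. total_sold = 2
  Event 4 (restock 10): 45 + 10 = 55
  Event 5 (restock 22): 55 + 22 = 77
  Event 6 (restock 22): 77 + 22 = 99
  Event 7 (sale 8): sell min(8,99)=8. stock: 99 - 8 = 91. total_sold = 10
  Event 8 (sale 22): sell min(22,91)=22. stock: 91 - 22 = 69. total_sold = 32
  Event 9 (sale 17): sell min(17,69)=17. stock: 69 - 17 = 52. total_sold = 49
  Event 10 (return 7): 52 + 7 = 59
  Event 11 (return 6): 59 + 6 = 65
  Event 12 (sale 21): sell min(21,65)=21. stock: 65 - 21 = 44. total_sold = 70
Final: stock = 44, total_sold = 70

Stock never reaches 0.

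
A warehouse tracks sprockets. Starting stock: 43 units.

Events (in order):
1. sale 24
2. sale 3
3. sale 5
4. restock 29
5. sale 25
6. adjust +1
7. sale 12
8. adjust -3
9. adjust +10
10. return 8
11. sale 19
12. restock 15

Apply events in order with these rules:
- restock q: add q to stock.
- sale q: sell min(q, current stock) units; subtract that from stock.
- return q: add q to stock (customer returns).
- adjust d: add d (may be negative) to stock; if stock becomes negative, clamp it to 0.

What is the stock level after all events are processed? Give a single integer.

Answer: 15

Derivation:
Processing events:
Start: stock = 43
  Event 1 (sale 24): sell min(24,43)=24. stock: 43 - 24 = 19. total_sold = 24
  Event 2 (sale 3): sell min(3,19)=3. stock: 19 - 3 = 16. total_sold = 27
  Event 3 (sale 5): sell min(5,16)=5. stock: 16 - 5 = 11. total_sold = 32
  Event 4 (restock 29): 11 + 29 = 40
  Event 5 (sale 25): sell min(25,40)=25. stock: 40 - 25 = 15. total_sold = 57
  Event 6 (adjust +1): 15 + 1 = 16
  Event 7 (sale 12): sell min(12,16)=12. stock: 16 - 12 = 4. total_sold = 69
  Event 8 (adjust -3): 4 + -3 = 1
  Event 9 (adjust +10): 1 + 10 = 11
  Event 10 (return 8): 11 + 8 = 19
  Event 11 (sale 19): sell min(19,19)=19. stock: 19 - 19 = 0. total_sold = 88
  Event 12 (restock 15): 0 + 15 = 15
Final: stock = 15, total_sold = 88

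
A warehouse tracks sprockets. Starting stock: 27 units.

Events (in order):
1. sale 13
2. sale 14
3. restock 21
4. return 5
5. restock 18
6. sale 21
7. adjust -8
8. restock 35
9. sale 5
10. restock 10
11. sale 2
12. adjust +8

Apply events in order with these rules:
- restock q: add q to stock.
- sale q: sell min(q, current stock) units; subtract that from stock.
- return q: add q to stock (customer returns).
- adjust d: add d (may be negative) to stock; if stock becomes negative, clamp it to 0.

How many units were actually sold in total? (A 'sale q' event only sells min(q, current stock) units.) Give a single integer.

Processing events:
Start: stock = 27
  Event 1 (sale 13): sell min(13,27)=13. stock: 27 - 13 = 14. total_sold = 13
  Event 2 (sale 14): sell min(14,14)=14. stock: 14 - 14 = 0. total_sold = 27
  Event 3 (restock 21): 0 + 21 = 21
  Event 4 (return 5): 21 + 5 = 26
  Event 5 (restock 18): 26 + 18 = 44
  Event 6 (sale 21): sell min(21,44)=21. stock: 44 - 21 = 23. total_sold = 48
  Event 7 (adjust -8): 23 + -8 = 15
  Event 8 (restock 35): 15 + 35 = 50
  Event 9 (sale 5): sell min(5,50)=5. stock: 50 - 5 = 45. total_sold = 53
  Event 10 (restock 10): 45 + 10 = 55
  Event 11 (sale 2): sell min(2,55)=2. stock: 55 - 2 = 53. total_sold = 55
  Event 12 (adjust +8): 53 + 8 = 61
Final: stock = 61, total_sold = 55

Answer: 55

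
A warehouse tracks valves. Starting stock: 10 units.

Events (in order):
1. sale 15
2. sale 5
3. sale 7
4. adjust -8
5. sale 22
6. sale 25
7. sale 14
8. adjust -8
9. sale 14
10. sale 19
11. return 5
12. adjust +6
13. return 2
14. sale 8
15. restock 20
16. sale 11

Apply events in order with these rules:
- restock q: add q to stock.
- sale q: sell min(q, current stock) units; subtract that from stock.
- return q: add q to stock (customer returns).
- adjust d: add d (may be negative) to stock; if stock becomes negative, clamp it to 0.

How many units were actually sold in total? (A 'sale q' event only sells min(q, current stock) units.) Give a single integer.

Answer: 29

Derivation:
Processing events:
Start: stock = 10
  Event 1 (sale 15): sell min(15,10)=10. stock: 10 - 10 = 0. total_sold = 10
  Event 2 (sale 5): sell min(5,0)=0. stock: 0 - 0 = 0. total_sold = 10
  Event 3 (sale 7): sell min(7,0)=0. stock: 0 - 0 = 0. total_sold = 10
  Event 4 (adjust -8): 0 + -8 = 0 (clamped to 0)
  Event 5 (sale 22): sell min(22,0)=0. stock: 0 - 0 = 0. total_sold = 10
  Event 6 (sale 25): sell min(25,0)=0. stock: 0 - 0 = 0. total_sold = 10
  Event 7 (sale 14): sell min(14,0)=0. stock: 0 - 0 = 0. total_sold = 10
  Event 8 (adjust -8): 0 + -8 = 0 (clamped to 0)
  Event 9 (sale 14): sell min(14,0)=0. stock: 0 - 0 = 0. total_sold = 10
  Event 10 (sale 19): sell min(19,0)=0. stock: 0 - 0 = 0. total_sold = 10
  Event 11 (return 5): 0 + 5 = 5
  Event 12 (adjust +6): 5 + 6 = 11
  Event 13 (return 2): 11 + 2 = 13
  Event 14 (sale 8): sell min(8,13)=8. stock: 13 - 8 = 5. total_sold = 18
  Event 15 (restock 20): 5 + 20 = 25
  Event 16 (sale 11): sell min(11,25)=11. stock: 25 - 11 = 14. total_sold = 29
Final: stock = 14, total_sold = 29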